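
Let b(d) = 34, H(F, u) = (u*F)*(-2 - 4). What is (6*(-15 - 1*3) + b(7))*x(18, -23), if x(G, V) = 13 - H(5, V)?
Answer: 50098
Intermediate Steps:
H(F, u) = -6*F*u (H(F, u) = (F*u)*(-6) = -6*F*u)
x(G, V) = 13 + 30*V (x(G, V) = 13 - (-6)*5*V = 13 - (-30)*V = 13 + 30*V)
(6*(-15 - 1*3) + b(7))*x(18, -23) = (6*(-15 - 1*3) + 34)*(13 + 30*(-23)) = (6*(-15 - 3) + 34)*(13 - 690) = (6*(-18) + 34)*(-677) = (-108 + 34)*(-677) = -74*(-677) = 50098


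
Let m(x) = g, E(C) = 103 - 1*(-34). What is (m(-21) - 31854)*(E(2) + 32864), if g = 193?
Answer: -1044844661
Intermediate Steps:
E(C) = 137 (E(C) = 103 + 34 = 137)
m(x) = 193
(m(-21) - 31854)*(E(2) + 32864) = (193 - 31854)*(137 + 32864) = -31661*33001 = -1044844661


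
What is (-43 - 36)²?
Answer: 6241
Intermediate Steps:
(-43 - 36)² = (-79)² = 6241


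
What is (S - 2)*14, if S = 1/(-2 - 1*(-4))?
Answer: -21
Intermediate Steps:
S = 1/2 (S = 1/(-2 + 4) = 1/2 ≈ 0.50000)
(S - 2)*14 = (1/2 - 2)*14 = -3/2*14 = -21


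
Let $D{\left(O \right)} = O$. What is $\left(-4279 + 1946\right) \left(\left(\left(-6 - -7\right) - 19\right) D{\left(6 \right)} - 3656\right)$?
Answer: $8781412$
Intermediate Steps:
$\left(-4279 + 1946\right) \left(\left(\left(-6 - -7\right) - 19\right) D{\left(6 \right)} - 3656\right) = \left(-4279 + 1946\right) \left(\left(\left(-6 - -7\right) - 19\right) 6 - 3656\right) = - 2333 \left(\left(\left(-6 + 7\right) - 19\right) 6 - 3656\right) = - 2333 \left(\left(1 - 19\right) 6 - 3656\right) = - 2333 \left(\left(-18\right) 6 - 3656\right) = - 2333 \left(-108 - 3656\right) = \left(-2333\right) \left(-3764\right) = 8781412$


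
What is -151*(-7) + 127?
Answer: 1184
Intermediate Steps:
-151*(-7) + 127 = 1057 + 127 = 1184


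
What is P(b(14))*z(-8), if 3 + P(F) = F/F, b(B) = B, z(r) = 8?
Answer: -16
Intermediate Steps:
P(F) = -2 (P(F) = -3 + F/F = -3 + 1 = -2)
P(b(14))*z(-8) = -2*8 = -16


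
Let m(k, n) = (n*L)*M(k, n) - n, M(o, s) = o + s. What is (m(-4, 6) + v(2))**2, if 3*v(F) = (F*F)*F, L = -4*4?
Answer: 343396/9 ≈ 38155.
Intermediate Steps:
L = -16
v(F) = F**3/3 (v(F) = ((F*F)*F)/3 = (F**2*F)/3 = F**3/3)
m(k, n) = -n - 16*n*(k + n) (m(k, n) = (n*(-16))*(k + n) - n = (-16*n)*(k + n) - n = -16*n*(k + n) - n = -n - 16*n*(k + n))
(m(-4, 6) + v(2))**2 = (-1*6*(1 + 16*(-4) + 16*6) + (1/3)*2**3)**2 = (-1*6*(1 - 64 + 96) + (1/3)*8)**2 = (-1*6*33 + 8/3)**2 = (-198 + 8/3)**2 = (-586/3)**2 = 343396/9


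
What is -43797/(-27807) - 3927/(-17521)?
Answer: 3210862/1784639 ≈ 1.7992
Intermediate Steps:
-43797/(-27807) - 3927/(-17521) = -43797*(-1/27807) - 3927*(-1/17521) = 1123/713 + 561/2503 = 3210862/1784639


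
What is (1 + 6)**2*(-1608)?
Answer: -78792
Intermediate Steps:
(1 + 6)**2*(-1608) = 7**2*(-1608) = 49*(-1608) = -78792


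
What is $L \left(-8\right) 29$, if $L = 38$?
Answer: $-8816$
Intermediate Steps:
$L \left(-8\right) 29 = 38 \left(-8\right) 29 = \left(-304\right) 29 = -8816$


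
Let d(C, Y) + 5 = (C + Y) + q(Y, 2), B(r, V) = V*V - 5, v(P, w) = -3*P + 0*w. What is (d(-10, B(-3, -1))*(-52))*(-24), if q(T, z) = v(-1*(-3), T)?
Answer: -34944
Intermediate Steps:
v(P, w) = -3*P (v(P, w) = -3*P + 0 = -3*P)
q(T, z) = -9 (q(T, z) = -(-3)*(-3) = -3*3 = -9)
B(r, V) = -5 + V² (B(r, V) = V² - 5 = -5 + V²)
d(C, Y) = -14 + C + Y (d(C, Y) = -5 + ((C + Y) - 9) = -5 + (-9 + C + Y) = -14 + C + Y)
(d(-10, B(-3, -1))*(-52))*(-24) = ((-14 - 10 + (-5 + (-1)²))*(-52))*(-24) = ((-14 - 10 + (-5 + 1))*(-52))*(-24) = ((-14 - 10 - 4)*(-52))*(-24) = -28*(-52)*(-24) = 1456*(-24) = -34944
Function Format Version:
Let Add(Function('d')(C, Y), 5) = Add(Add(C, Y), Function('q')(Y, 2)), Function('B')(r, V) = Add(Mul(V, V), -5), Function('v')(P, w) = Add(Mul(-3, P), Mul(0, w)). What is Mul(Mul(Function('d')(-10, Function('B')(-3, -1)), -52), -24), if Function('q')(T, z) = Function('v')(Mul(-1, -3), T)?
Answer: -34944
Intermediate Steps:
Function('v')(P, w) = Mul(-3, P) (Function('v')(P, w) = Add(Mul(-3, P), 0) = Mul(-3, P))
Function('q')(T, z) = -9 (Function('q')(T, z) = Mul(-3, Mul(-1, -3)) = Mul(-3, 3) = -9)
Function('B')(r, V) = Add(-5, Pow(V, 2)) (Function('B')(r, V) = Add(Pow(V, 2), -5) = Add(-5, Pow(V, 2)))
Function('d')(C, Y) = Add(-14, C, Y) (Function('d')(C, Y) = Add(-5, Add(Add(C, Y), -9)) = Add(-5, Add(-9, C, Y)) = Add(-14, C, Y))
Mul(Mul(Function('d')(-10, Function('B')(-3, -1)), -52), -24) = Mul(Mul(Add(-14, -10, Add(-5, Pow(-1, 2))), -52), -24) = Mul(Mul(Add(-14, -10, Add(-5, 1)), -52), -24) = Mul(Mul(Add(-14, -10, -4), -52), -24) = Mul(Mul(-28, -52), -24) = Mul(1456, -24) = -34944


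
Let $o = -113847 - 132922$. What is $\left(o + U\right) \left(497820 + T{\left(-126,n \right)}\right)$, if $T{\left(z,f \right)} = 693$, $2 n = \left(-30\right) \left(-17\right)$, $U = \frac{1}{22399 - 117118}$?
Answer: $- \frac{3884033248299952}{31573} \approx -1.2302 \cdot 10^{11}$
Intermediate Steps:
$U = - \frac{1}{94719}$ ($U = \frac{1}{-94719} = - \frac{1}{94719} \approx -1.0558 \cdot 10^{-5}$)
$n = 255$ ($n = \frac{\left(-30\right) \left(-17\right)}{2} = \frac{1}{2} \cdot 510 = 255$)
$o = -246769$ ($o = -113847 - 132922 = -246769$)
$\left(o + U\right) \left(497820 + T{\left(-126,n \right)}\right) = \left(-246769 - \frac{1}{94719}\right) \left(497820 + 693\right) = \left(- \frac{23373712912}{94719}\right) 498513 = - \frac{3884033248299952}{31573}$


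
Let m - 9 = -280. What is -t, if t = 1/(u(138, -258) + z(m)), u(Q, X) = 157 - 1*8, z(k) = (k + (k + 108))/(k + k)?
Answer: -271/40596 ≈ -0.0066755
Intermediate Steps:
m = -271 (m = 9 - 280 = -271)
z(k) = (108 + 2*k)/(2*k) (z(k) = (k + (108 + k))/((2*k)) = (108 + 2*k)*(1/(2*k)) = (108 + 2*k)/(2*k))
u(Q, X) = 149 (u(Q, X) = 157 - 8 = 149)
t = 271/40596 (t = 1/(149 + (54 - 271)/(-271)) = 1/(149 - 1/271*(-217)) = 1/(149 + 217/271) = 1/(40596/271) = 271/40596 ≈ 0.0066755)
-t = -1*271/40596 = -271/40596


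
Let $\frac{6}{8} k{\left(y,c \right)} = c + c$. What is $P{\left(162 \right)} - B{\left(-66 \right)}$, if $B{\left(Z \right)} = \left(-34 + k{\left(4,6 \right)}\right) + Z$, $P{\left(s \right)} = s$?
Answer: $246$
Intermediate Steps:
$k{\left(y,c \right)} = \frac{8 c}{3}$ ($k{\left(y,c \right)} = \frac{4 \left(c + c\right)}{3} = \frac{4 \cdot 2 c}{3} = \frac{8 c}{3}$)
$B{\left(Z \right)} = -18 + Z$ ($B{\left(Z \right)} = \left(-34 + \frac{8}{3} \cdot 6\right) + Z = \left(-34 + 16\right) + Z = -18 + Z$)
$P{\left(162 \right)} - B{\left(-66 \right)} = 162 - \left(-18 - 66\right) = 162 - -84 = 162 + 84 = 246$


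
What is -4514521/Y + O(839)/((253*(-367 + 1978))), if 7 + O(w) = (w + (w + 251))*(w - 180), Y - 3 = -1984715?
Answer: 396637804181/73539533736 ≈ 5.3935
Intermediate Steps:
Y = -1984712 (Y = 3 - 1984715 = -1984712)
O(w) = -7 + (-180 + w)*(251 + 2*w) (O(w) = -7 + (w + (w + 251))*(w - 180) = -7 + (w + (251 + w))*(-180 + w) = -7 + (251 + 2*w)*(-180 + w) = -7 + (-180 + w)*(251 + 2*w))
-4514521/Y + O(839)/((253*(-367 + 1978))) = -4514521/(-1984712) + (-45187 - 109*839 + 2*839²)/((253*(-367 + 1978))) = -4514521*(-1/1984712) + (-45187 - 91451 + 2*703921)/((253*1611)) = 4514521/1984712 + (-45187 - 91451 + 1407842)/407583 = 4514521/1984712 + 1271204*(1/407583) = 4514521/1984712 + 115564/37053 = 396637804181/73539533736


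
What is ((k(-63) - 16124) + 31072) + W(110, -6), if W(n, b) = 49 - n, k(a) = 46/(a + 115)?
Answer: 387085/26 ≈ 14888.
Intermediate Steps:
k(a) = 46/(115 + a)
((k(-63) - 16124) + 31072) + W(110, -6) = ((46/(115 - 63) - 16124) + 31072) + (49 - 1*110) = ((46/52 - 16124) + 31072) + (49 - 110) = ((46*(1/52) - 16124) + 31072) - 61 = ((23/26 - 16124) + 31072) - 61 = (-419201/26 + 31072) - 61 = 388671/26 - 61 = 387085/26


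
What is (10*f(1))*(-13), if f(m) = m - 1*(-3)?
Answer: -520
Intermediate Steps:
f(m) = 3 + m (f(m) = m + 3 = 3 + m)
(10*f(1))*(-13) = (10*(3 + 1))*(-13) = (10*4)*(-13) = 40*(-13) = -520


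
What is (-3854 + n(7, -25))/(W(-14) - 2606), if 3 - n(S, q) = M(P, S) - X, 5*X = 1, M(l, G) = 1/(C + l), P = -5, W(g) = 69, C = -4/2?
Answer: 134773/88795 ≈ 1.5178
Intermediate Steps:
C = -2 (C = -4*½ = -2)
M(l, G) = 1/(-2 + l)
X = ⅕ (X = (⅕)*1 = ⅕ ≈ 0.20000)
n(S, q) = 117/35 (n(S, q) = 3 - (1/(-2 - 5) - 1*⅕) = 3 - (1/(-7) - ⅕) = 3 - (-⅐ - ⅕) = 3 - 1*(-12/35) = 3 + 12/35 = 117/35)
(-3854 + n(7, -25))/(W(-14) - 2606) = (-3854 + 117/35)/(69 - 2606) = -134773/35/(-2537) = -134773/35*(-1/2537) = 134773/88795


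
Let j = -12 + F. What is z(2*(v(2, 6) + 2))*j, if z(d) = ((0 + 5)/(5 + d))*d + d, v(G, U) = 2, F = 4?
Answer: -1152/13 ≈ -88.615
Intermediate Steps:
j = -8 (j = -12 + 4 = -8)
z(d) = d + 5*d/(5 + d) (z(d) = (5/(5 + d))*d + d = 5*d/(5 + d) + d = d + 5*d/(5 + d))
z(2*(v(2, 6) + 2))*j = ((2*(2 + 2))*(10 + 2*(2 + 2))/(5 + 2*(2 + 2)))*(-8) = ((2*4)*(10 + 2*4)/(5 + 2*4))*(-8) = (8*(10 + 8)/(5 + 8))*(-8) = (8*18/13)*(-8) = (8*(1/13)*18)*(-8) = (144/13)*(-8) = -1152/13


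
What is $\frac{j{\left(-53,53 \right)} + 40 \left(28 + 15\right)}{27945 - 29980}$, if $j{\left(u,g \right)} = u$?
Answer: $- \frac{1667}{2035} \approx -0.81916$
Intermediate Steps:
$\frac{j{\left(-53,53 \right)} + 40 \left(28 + 15\right)}{27945 - 29980} = \frac{-53 + 40 \left(28 + 15\right)}{27945 - 29980} = \frac{-53 + 40 \cdot 43}{-2035} = \left(-53 + 1720\right) \left(- \frac{1}{2035}\right) = 1667 \left(- \frac{1}{2035}\right) = - \frac{1667}{2035}$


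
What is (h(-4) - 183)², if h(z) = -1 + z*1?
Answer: 35344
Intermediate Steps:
h(z) = -1 + z
(h(-4) - 183)² = ((-1 - 4) - 183)² = (-5 - 183)² = (-188)² = 35344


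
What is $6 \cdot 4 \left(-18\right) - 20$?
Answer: $-452$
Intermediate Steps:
$6 \cdot 4 \left(-18\right) - 20 = 24 \left(-18\right) - 20 = -432 - 20 = -452$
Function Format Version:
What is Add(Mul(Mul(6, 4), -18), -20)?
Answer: -452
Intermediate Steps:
Add(Mul(Mul(6, 4), -18), -20) = Add(Mul(24, -18), -20) = Add(-432, -20) = -452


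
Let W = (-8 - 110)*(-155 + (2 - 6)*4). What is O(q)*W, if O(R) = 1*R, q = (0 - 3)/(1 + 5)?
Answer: -10089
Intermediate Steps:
q = -½ (q = -3/6 = -3*⅙ = -½ ≈ -0.50000)
O(R) = R
W = 20178 (W = -118*(-155 - 4*4) = -118*(-155 - 16) = -118*(-171) = 20178)
O(q)*W = -½*20178 = -10089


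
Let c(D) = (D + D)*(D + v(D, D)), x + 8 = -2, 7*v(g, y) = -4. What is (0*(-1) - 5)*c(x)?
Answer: -7400/7 ≈ -1057.1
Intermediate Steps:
v(g, y) = -4/7 (v(g, y) = (⅐)*(-4) = -4/7)
x = -10 (x = -8 - 2 = -10)
c(D) = 2*D*(-4/7 + D) (c(D) = (D + D)*(D - 4/7) = (2*D)*(-4/7 + D) = 2*D*(-4/7 + D))
(0*(-1) - 5)*c(x) = (0*(-1) - 5)*((2/7)*(-10)*(-4 + 7*(-10))) = (0 - 5)*((2/7)*(-10)*(-4 - 70)) = -10*(-10)*(-74)/7 = -5*1480/7 = -7400/7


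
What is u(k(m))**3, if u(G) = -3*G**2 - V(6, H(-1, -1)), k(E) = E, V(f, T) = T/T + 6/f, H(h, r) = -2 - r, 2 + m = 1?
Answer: -125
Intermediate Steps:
m = -1 (m = -2 + 1 = -1)
V(f, T) = 1 + 6/f
u(G) = -2 - 3*G**2 (u(G) = -3*G**2 - (6 + 6)/6 = -3*G**2 - 12/6 = -3*G**2 - 1*2 = -3*G**2 - 2 = -2 - 3*G**2)
u(k(m))**3 = (-2 - 3*(-1)**2)**3 = (-2 - 3*1)**3 = (-2 - 3)**3 = (-5)**3 = -125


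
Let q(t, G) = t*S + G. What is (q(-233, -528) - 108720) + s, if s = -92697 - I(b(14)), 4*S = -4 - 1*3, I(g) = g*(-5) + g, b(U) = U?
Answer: -805925/4 ≈ -2.0148e+5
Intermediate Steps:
I(g) = -4*g (I(g) = -5*g + g = -4*g)
S = -7/4 (S = (-4 - 1*3)/4 = (-4 - 3)/4 = (¼)*(-7) = -7/4 ≈ -1.7500)
s = -92641 (s = -92697 - (-4)*14 = -92697 - 1*(-56) = -92697 + 56 = -92641)
q(t, G) = G - 7*t/4 (q(t, G) = t*(-7/4) + G = -7*t/4 + G = G - 7*t/4)
(q(-233, -528) - 108720) + s = ((-528 - 7/4*(-233)) - 108720) - 92641 = ((-528 + 1631/4) - 108720) - 92641 = (-481/4 - 108720) - 92641 = -435361/4 - 92641 = -805925/4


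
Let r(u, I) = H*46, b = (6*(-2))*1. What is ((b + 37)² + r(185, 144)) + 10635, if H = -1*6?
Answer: 10984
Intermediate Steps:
H = -6
b = -12 (b = -12*1 = -12)
r(u, I) = -276 (r(u, I) = -6*46 = -276)
((b + 37)² + r(185, 144)) + 10635 = ((-12 + 37)² - 276) + 10635 = (25² - 276) + 10635 = (625 - 276) + 10635 = 349 + 10635 = 10984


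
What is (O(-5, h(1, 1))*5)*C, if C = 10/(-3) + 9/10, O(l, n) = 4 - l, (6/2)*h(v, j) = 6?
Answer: -219/2 ≈ -109.50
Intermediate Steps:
h(v, j) = 2 (h(v, j) = (⅓)*6 = 2)
C = -73/30 (C = 10*(-⅓) + 9*(⅒) = -10/3 + 9/10 = -73/30 ≈ -2.4333)
(O(-5, h(1, 1))*5)*C = ((4 - 1*(-5))*5)*(-73/30) = ((4 + 5)*5)*(-73/30) = (9*5)*(-73/30) = 45*(-73/30) = -219/2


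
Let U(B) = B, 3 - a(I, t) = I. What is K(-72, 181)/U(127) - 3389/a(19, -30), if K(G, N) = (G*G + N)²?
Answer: 460962003/2032 ≈ 2.2685e+5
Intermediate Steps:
a(I, t) = 3 - I
K(G, N) = (N + G²)² (K(G, N) = (G² + N)² = (N + G²)²)
K(-72, 181)/U(127) - 3389/a(19, -30) = (181 + (-72)²)²/127 - 3389/(3 - 1*19) = (181 + 5184)²*(1/127) - 3389/(3 - 19) = 5365²*(1/127) - 3389/(-16) = 28783225*(1/127) - 3389*(-1/16) = 28783225/127 + 3389/16 = 460962003/2032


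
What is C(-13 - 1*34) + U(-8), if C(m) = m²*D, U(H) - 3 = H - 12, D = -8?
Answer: -17689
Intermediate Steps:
U(H) = -9 + H (U(H) = 3 + (H - 12) = 3 + (-12 + H) = -9 + H)
C(m) = -8*m² (C(m) = m²*(-8) = -8*m²)
C(-13 - 1*34) + U(-8) = -8*(-13 - 1*34)² + (-9 - 8) = -8*(-13 - 34)² - 17 = -8*(-47)² - 17 = -8*2209 - 17 = -17672 - 17 = -17689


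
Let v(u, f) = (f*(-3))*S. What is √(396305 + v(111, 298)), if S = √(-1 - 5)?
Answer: √(396305 - 894*I*√6) ≈ 629.53 - 1.739*I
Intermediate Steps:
S = I*√6 (S = √(-6) = I*√6 ≈ 2.4495*I)
v(u, f) = -3*I*f*√6 (v(u, f) = (f*(-3))*(I*√6) = (-3*f)*(I*√6) = -3*I*f*√6)
√(396305 + v(111, 298)) = √(396305 - 3*I*298*√6) = √(396305 - 894*I*√6)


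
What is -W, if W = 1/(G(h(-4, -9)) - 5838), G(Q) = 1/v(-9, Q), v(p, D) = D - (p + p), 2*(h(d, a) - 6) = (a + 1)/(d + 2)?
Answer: 26/151787 ≈ 0.00017129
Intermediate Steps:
h(d, a) = 6 + (1 + a)/(2*(2 + d)) (h(d, a) = 6 + ((a + 1)/(d + 2))/2 = 6 + ((1 + a)/(2 + d))/2 = 6 + (1 + a)/(2*(2 + d)))
v(p, D) = D - 2*p
G(Q) = 1/(18 + Q) (G(Q) = 1/(Q - 2*(-9)) = 1/(Q + 18) = 1/(18 + Q))
W = -26/151787 (W = 1/(1/(18 + (25 - 9 + 12*(-4))/(2*(2 - 4))) - 5838) = 1/(1/(18 + (½)*(25 - 9 - 48)/(-2)) - 5838) = 1/(1/(18 + (½)*(-½)*(-32)) - 5838) = 1/(1/(18 + 8) - 5838) = 1/(1/26 - 5838) = 1/(-151787/26) = -26/151787 ≈ -0.00017129)
-W = -1*(-26/151787) = 26/151787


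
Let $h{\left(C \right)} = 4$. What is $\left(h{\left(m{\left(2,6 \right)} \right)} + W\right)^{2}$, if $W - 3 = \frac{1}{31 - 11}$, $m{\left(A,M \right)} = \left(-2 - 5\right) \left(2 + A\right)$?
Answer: $\frac{19881}{400} \approx 49.703$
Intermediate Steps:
$m{\left(A,M \right)} = -14 - 7 A$ ($m{\left(A,M \right)} = - 7 \left(2 + A\right) = -14 - 7 A$)
$W = \frac{61}{20}$ ($W = 3 + \frac{1}{31 - 11} = 3 + \frac{1}{20} = \frac{61}{20} \approx 3.05$)
$\left(h{\left(m{\left(2,6 \right)} \right)} + W\right)^{2} = \left(4 + \frac{61}{20}\right)^{2} = \left(\frac{141}{20}\right)^{2} = \frac{19881}{400}$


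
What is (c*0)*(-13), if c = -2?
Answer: 0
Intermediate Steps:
(c*0)*(-13) = -2*0*(-13) = 0*(-13) = 0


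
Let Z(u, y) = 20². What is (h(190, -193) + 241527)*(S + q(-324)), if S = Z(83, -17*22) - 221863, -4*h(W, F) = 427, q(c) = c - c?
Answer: -213862611303/4 ≈ -5.3466e+10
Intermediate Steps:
q(c) = 0
h(W, F) = -427/4 (h(W, F) = -¼*427 = -427/4)
Z(u, y) = 400
S = -221463 (S = 400 - 221863 = -221463)
(h(190, -193) + 241527)*(S + q(-324)) = (-427/4 + 241527)*(-221463 + 0) = (965681/4)*(-221463) = -213862611303/4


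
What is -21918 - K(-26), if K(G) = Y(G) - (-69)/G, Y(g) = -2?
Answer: -569747/26 ≈ -21913.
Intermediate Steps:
K(G) = -2 + 69/G (K(G) = -2 - (-69)/G = -2 + 69/G)
-21918 - K(-26) = -21918 - (-2 + 69/(-26)) = -21918 - (-2 + 69*(-1/26)) = -21918 - (-2 - 69/26) = -21918 - 1*(-121/26) = -21918 + 121/26 = -569747/26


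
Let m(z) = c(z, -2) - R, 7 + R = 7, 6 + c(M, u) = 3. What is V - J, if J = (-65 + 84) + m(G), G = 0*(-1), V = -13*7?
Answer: -107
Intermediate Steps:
V = -91
c(M, u) = -3 (c(M, u) = -6 + 3 = -3)
R = 0 (R = -7 + 7 = 0)
G = 0
m(z) = -3 (m(z) = -3 - 1*0 = -3 + 0 = -3)
J = 16 (J = (-65 + 84) - 3 = 19 - 3 = 16)
V - J = -91 - 1*16 = -91 - 16 = -107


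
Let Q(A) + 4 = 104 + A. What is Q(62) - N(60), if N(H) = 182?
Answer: -20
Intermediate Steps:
Q(A) = 100 + A (Q(A) = -4 + (104 + A) = 100 + A)
Q(62) - N(60) = (100 + 62) - 1*182 = 162 - 182 = -20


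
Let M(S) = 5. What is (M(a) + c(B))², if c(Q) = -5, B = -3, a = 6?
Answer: 0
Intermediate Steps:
(M(a) + c(B))² = (5 - 5)² = 0² = 0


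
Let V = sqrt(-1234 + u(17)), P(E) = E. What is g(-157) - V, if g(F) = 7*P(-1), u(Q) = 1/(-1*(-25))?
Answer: -7 - I*sqrt(30849)/5 ≈ -7.0 - 35.128*I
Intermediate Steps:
u(Q) = 1/25
g(F) = -7 (g(F) = 7*(-1) = -7)
V = I*sqrt(30849)/5 (V = sqrt(-1234 + 1/25) = sqrt(-30849/25) = I*sqrt(30849)/5 ≈ 35.128*I)
g(-157) - V = -7 - I*sqrt(30849)/5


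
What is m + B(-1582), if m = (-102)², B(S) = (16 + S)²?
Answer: 2462760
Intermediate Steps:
m = 10404
m + B(-1582) = 10404 + (16 - 1582)² = 10404 + (-1566)² = 10404 + 2452356 = 2462760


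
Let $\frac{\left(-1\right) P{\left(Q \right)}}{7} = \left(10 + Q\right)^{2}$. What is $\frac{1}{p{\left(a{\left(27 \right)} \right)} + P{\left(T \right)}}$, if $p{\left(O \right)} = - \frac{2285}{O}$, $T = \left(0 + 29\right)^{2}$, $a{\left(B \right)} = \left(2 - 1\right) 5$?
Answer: $- \frac{1}{5069864} \approx -1.9724 \cdot 10^{-7}$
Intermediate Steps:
$a{\left(B \right)} = 5$ ($a{\left(B \right)} = 1 \cdot 5 = 5$)
$T = 841$ ($T = 29^{2} = 841$)
$P{\left(Q \right)} = - 7 \left(10 + Q\right)^{2}$
$\frac{1}{p{\left(a{\left(27 \right)} \right)} + P{\left(T \right)}} = \frac{1}{- \frac{2285}{5} - 7 \left(10 + 841\right)^{2}} = \frac{1}{\left(-2285\right) \frac{1}{5} - 7 \cdot 851^{2}} = \frac{1}{-457 - 5069407} = \frac{1}{-5069864} = - \frac{1}{5069864}$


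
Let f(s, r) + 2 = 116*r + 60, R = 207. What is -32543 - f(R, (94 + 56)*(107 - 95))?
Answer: -241401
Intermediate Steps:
f(s, r) = 58 + 116*r (f(s, r) = -2 + (116*r + 60) = -2 + (60 + 116*r) = 58 + 116*r)
-32543 - f(R, (94 + 56)*(107 - 95)) = -32543 - (58 + 116*((94 + 56)*(107 - 95))) = -32543 - (58 + 116*(150*12)) = -32543 - (58 + 116*1800) = -32543 - (58 + 208800) = -32543 - 1*208858 = -32543 - 208858 = -241401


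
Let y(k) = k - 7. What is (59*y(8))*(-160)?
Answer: -9440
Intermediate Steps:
y(k) = -7 + k
(59*y(8))*(-160) = (59*(-7 + 8))*(-160) = (59*1)*(-160) = 59*(-160) = -9440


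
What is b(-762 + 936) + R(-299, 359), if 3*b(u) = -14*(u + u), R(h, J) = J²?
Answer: 127257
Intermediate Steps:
b(u) = -28*u/3 (b(u) = (-14*(u + u))/3 = (-28*u)/3 = -28*u/3)
b(-762 + 936) + R(-299, 359) = -28*(-762 + 936)/3 + 359² = -28/3*174 + 128881 = -1624 + 128881 = 127257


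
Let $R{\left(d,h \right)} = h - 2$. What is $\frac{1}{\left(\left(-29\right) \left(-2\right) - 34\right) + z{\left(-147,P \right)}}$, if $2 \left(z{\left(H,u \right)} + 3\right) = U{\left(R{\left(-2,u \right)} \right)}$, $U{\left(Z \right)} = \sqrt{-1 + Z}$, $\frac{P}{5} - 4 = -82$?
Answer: $\frac{28}{719} - \frac{2 i \sqrt{393}}{2157} \approx 0.038943 - 0.018381 i$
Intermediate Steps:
$P = -390$ ($P = 20 + 5 \left(-82\right) = 20 - 410 = -390$)
$R{\left(d,h \right)} = -2 + h$
$z{\left(H,u \right)} = -3 + \frac{\sqrt{-3 + u}}{2}$ ($z{\left(H,u \right)} = -3 + \frac{\sqrt{-1 + \left(-2 + u\right)}}{2} = -3 + \frac{\sqrt{-3 + u}}{2}$)
$\frac{1}{\left(\left(-29\right) \left(-2\right) - 34\right) + z{\left(-147,P \right)}} = \frac{1}{\left(\left(-29\right) \left(-2\right) - 34\right) - \left(3 - \frac{\sqrt{-3 - 390}}{2}\right)} = \frac{1}{\left(58 - 34\right) - \left(3 - \frac{\sqrt{-393}}{2}\right)} = \frac{1}{24 - \left(3 - \frac{i \sqrt{393}}{2}\right)} = \frac{1}{21 + \frac{i \sqrt{393}}{2}}$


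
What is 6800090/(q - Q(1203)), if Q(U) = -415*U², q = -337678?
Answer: 6800090/600254057 ≈ 0.011329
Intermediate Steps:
6800090/(q - Q(1203)) = 6800090/(-337678 - (-415)*1203²) = 6800090/(-337678 - (-415)*1447209) = 6800090/(-337678 - 1*(-600591735)) = 6800090/(-337678 + 600591735) = 6800090/600254057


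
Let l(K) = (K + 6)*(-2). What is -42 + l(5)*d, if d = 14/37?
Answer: -1862/37 ≈ -50.324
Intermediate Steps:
l(K) = -12 - 2*K (l(K) = (6 + K)*(-2) = -12 - 2*K)
d = 14/37 (d = 14*(1/37) = 14/37 ≈ 0.37838)
-42 + l(5)*d = -42 + (-12 - 2*5)*(14/37) = -42 + (-12 - 10)*(14/37) = -42 - 22*14/37 = -42 - 308/37 = -1862/37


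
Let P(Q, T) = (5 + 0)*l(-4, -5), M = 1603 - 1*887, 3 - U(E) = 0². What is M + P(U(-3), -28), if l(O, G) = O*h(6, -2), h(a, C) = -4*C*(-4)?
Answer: 1356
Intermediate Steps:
h(a, C) = 16*C
l(O, G) = -32*O (l(O, G) = O*(16*(-2)) = O*(-32) = -32*O)
U(E) = 3 (U(E) = 3 - 1*0² = 3 - 1*0 = 3 + 0 = 3)
M = 716 (M = 1603 - 887 = 716)
P(Q, T) = 640 (P(Q, T) = (5 + 0)*(-32*(-4)) = 5*128 = 640)
M + P(U(-3), -28) = 716 + 640 = 1356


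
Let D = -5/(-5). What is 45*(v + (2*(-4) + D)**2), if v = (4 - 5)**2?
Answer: 2250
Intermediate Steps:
v = 1 (v = (-1)**2 = 1)
D = 1 (D = -5*(-1/5) = 1)
45*(v + (2*(-4) + D)**2) = 45*(1 + (2*(-4) + 1)**2) = 45*(1 + (-8 + 1)**2) = 45*(1 + (-7)**2) = 45*(1 + 49) = 45*50 = 2250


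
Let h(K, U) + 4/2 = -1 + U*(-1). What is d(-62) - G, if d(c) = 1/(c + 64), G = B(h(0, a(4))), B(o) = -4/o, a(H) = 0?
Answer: -⅚ ≈ -0.83333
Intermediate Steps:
h(K, U) = -3 - U (h(K, U) = -2 + (-1 + U*(-1)) = -2 + (-1 - U) = -3 - U)
G = 4/3 (G = -4/(-3 - 1*0) = -4/(-3 + 0) = -4/(-3) = -4*(-⅓) = 4/3 ≈ 1.3333)
d(c) = 1/(64 + c)
d(-62) - G = 1/(64 - 62) - 1*4/3 = 1/2 - 4/3 = ½ - 4/3 = -⅚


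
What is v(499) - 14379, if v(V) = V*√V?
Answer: -14379 + 499*√499 ≈ -3232.2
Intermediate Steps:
v(V) = V^(3/2)
v(499) - 14379 = 499^(3/2) - 14379 = 499*√499 - 14379 = -14379 + 499*√499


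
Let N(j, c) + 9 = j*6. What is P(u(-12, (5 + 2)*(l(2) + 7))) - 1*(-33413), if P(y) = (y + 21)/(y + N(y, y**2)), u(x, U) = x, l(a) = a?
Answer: 1035800/31 ≈ 33413.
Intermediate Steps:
N(j, c) = -9 + 6*j (N(j, c) = -9 + j*6 = -9 + 6*j)
P(y) = (21 + y)/(-9 + 7*y) (P(y) = (y + 21)/(y + (-9 + 6*y)) = (21 + y)/(-9 + 7*y))
P(u(-12, (5 + 2)*(l(2) + 7))) - 1*(-33413) = (21 - 12)/(-9 + 7*(-12)) - 1*(-33413) = 9/(-9 - 84) + 33413 = 9/(-93) + 33413 = -1/93*9 + 33413 = -3/31 + 33413 = 1035800/31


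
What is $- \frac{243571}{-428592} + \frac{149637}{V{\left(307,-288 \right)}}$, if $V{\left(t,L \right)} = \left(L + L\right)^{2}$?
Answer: $\frac{1006557175}{987475968} \approx 1.0193$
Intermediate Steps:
$V{\left(t,L \right)} = 4 L^{2}$ ($V{\left(t,L \right)} = \left(2 L\right)^{2} = 4 L^{2}$)
$- \frac{243571}{-428592} + \frac{149637}{V{\left(307,-288 \right)}} = - \frac{243571}{-428592} + \frac{149637}{4 \left(-288\right)^{2}} = \left(-243571\right) \left(- \frac{1}{428592}\right) + \frac{149637}{4 \cdot 82944} = \frac{243571}{428592} + \frac{149637}{331776} = \frac{243571}{428592} + 149637 \cdot \frac{1}{331776} = \frac{243571}{428592} + \frac{49879}{110592} = \frac{1006557175}{987475968}$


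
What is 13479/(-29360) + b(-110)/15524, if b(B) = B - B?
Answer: -13479/29360 ≈ -0.45909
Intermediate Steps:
b(B) = 0
13479/(-29360) + b(-110)/15524 = 13479/(-29360) + 0/15524 = 13479*(-1/29360) + 0*(1/15524) = -13479/29360 + 0 = -13479/29360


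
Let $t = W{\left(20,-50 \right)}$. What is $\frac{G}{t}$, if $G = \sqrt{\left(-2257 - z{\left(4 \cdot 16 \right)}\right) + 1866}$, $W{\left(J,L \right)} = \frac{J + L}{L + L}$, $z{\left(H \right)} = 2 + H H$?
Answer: $\frac{670 i}{3} \approx 223.33 i$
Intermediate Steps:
$z{\left(H \right)} = 2 + H^{2}$
$W{\left(J,L \right)} = \frac{J + L}{2 L}$
$t = \frac{3}{10}$ ($t = \frac{20 - 50}{2 \left(-50\right)} = \frac{1}{2} \left(- \frac{1}{50}\right) \left(-30\right) = \frac{3}{10} \approx 0.3$)
$G = 67 i$ ($G = \sqrt{\left(-2257 - \left(2 + \left(4 \cdot 16\right)^{2}\right)\right) + 1866} = \sqrt{\left(-2257 - \left(2 + 64^{2}\right)\right) + 1866} = \sqrt{\left(-2257 - \left(2 + 4096\right)\right) + 1866} = \sqrt{\left(-2257 - 4098\right) + 1866} = \sqrt{-6355 + 1866} = \sqrt{-4489} = 67 i \approx 67.0 i$)
$\frac{G}{t} = \frac{67 i}{\frac{3}{10}} = 67 i \frac{10}{3} = \frac{670 i}{3}$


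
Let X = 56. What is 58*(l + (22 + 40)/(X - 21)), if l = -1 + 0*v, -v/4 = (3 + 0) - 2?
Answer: 1566/35 ≈ 44.743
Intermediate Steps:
v = -4 (v = -4*((3 + 0) - 2) = -4*(3 - 2) = -4*1 = -4)
l = -1 (l = -1 + 0*(-4) = -1 + 0 = -1)
58*(l + (22 + 40)/(X - 21)) = 58*(-1 + (22 + 40)/(56 - 21)) = 58*(-1 + 62/35) = 58*(27/35) = 1566/35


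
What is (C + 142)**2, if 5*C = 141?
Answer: 724201/25 ≈ 28968.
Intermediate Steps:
C = 141/5 (C = (1/5)*141 = 141/5 ≈ 28.200)
(C + 142)**2 = (141/5 + 142)**2 = (851/5)**2 = 724201/25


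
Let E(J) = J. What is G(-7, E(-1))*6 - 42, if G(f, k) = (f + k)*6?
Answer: -330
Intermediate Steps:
G(f, k) = 6*f + 6*k
G(-7, E(-1))*6 - 42 = (6*(-7) + 6*(-1))*6 - 42 = (-42 - 6)*6 - 42 = -48*6 - 42 = -288 - 42 = -330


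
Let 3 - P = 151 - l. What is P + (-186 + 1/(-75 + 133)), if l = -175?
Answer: -29521/58 ≈ -508.98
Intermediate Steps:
P = -323 (P = 3 - (151 - 1*(-175)) = 3 - (151 + 175) = 3 - 1*326 = 3 - 326 = -323)
P + (-186 + 1/(-75 + 133)) = -323 + (-186 + 1/(-75 + 133)) = -323 + (-186 + 1/58) = -323 - 10787/58 = -29521/58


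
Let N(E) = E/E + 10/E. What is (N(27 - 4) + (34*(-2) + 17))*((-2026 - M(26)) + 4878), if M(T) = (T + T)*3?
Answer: -3073440/23 ≈ -1.3363e+5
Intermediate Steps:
N(E) = 1 + 10/E
M(T) = 6*T (M(T) = (2*T)*3 = 6*T)
(N(27 - 4) + (34*(-2) + 17))*((-2026 - M(26)) + 4878) = ((10 + (27 - 4))/(27 - 4) + (34*(-2) + 17))*((-2026 - 6*26) + 4878) = ((10 + 23)/23 + (-68 + 17))*((-2026 - 1*156) + 4878) = ((1/23)*33 - 51)*((-2026 - 156) + 4878) = (33/23 - 51)*(-2182 + 4878) = -1140/23*2696 = -3073440/23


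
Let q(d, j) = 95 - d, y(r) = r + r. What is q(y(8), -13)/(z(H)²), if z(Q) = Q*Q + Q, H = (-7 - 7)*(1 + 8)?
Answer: 79/248062500 ≈ 3.1847e-7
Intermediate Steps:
y(r) = 2*r
H = -126 (H = -14*9 = -126)
z(Q) = Q + Q² (z(Q) = Q² + Q = Q + Q²)
q(y(8), -13)/(z(H)²) = (95 - 2*8)/((-126*(1 - 126))²) = (95 - 1*16)/((-126*(-125))²) = (95 - 16)/(15750²) = 79/248062500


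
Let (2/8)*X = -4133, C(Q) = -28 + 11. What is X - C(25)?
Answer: -16515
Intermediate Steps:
C(Q) = -17
X = -16532 (X = 4*(-4133) = -16532)
X - C(25) = -16532 - 1*(-17) = -16532 + 17 = -16515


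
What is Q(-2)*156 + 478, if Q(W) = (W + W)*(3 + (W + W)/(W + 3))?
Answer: 1102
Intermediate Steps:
Q(W) = 2*W*(3 + 2*W/(3 + W)) (Q(W) = (2*W)*(3 + (2*W)/(3 + W)) = (2*W)*(3 + 2*W/(3 + W)) = 2*W*(3 + 2*W/(3 + W)))
Q(-2)*156 + 478 = (2*(-2)*(9 + 5*(-2))/(3 - 2))*156 + 478 = (2*(-2)*(9 - 10)/1)*156 + 478 = (2*(-2)*1*(-1))*156 + 478 = 4*156 + 478 = 624 + 478 = 1102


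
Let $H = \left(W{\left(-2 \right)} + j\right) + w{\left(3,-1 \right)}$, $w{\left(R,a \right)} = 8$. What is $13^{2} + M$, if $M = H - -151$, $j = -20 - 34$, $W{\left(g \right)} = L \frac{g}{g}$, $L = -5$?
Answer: $269$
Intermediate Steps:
$W{\left(g \right)} = -5$ ($W{\left(g \right)} = - 5 \frac{g}{g} = \left(-5\right) 1 = -5$)
$j = -54$
$H = -51$ ($H = \left(-5 - 54\right) + 8 = -59 + 8 = -51$)
$M = 100$ ($M = -51 - -151 = -51 + 151 = 100$)
$13^{2} + M = 13^{2} + 100 = 169 + 100 = 269$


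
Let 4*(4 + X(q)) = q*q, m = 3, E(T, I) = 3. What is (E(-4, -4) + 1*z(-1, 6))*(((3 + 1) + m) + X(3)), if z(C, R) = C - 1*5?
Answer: -63/4 ≈ -15.750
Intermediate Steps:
z(C, R) = -5 + C (z(C, R) = C - 5 = -5 + C)
X(q) = -4 + q**2/4 (X(q) = -4 + (q*q)/4 = -4 + q**2/4)
(E(-4, -4) + 1*z(-1, 6))*(((3 + 1) + m) + X(3)) = (3 + 1*(-5 - 1))*(((3 + 1) + 3) + (-4 + (1/4)*3**2)) = (3 + 1*(-6))*((4 + 3) + (-4 + (1/4)*9)) = (3 - 6)*(7 + (-4 + 9/4)) = -3*(7 - 7/4) = -3*21/4 = -63/4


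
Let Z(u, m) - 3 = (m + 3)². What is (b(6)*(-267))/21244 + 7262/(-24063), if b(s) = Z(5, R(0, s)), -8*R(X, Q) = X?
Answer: -57842945/127798593 ≈ -0.45261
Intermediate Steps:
R(X, Q) = -X/8
Z(u, m) = 3 + (3 + m)² (Z(u, m) = 3 + (m + 3)² = 3 + (3 + m)²)
b(s) = 12 (b(s) = 3 + (3 - ⅛*0)² = 3 + (3 + 0)² = 3 + 3² = 3 + 9 = 12)
(b(6)*(-267))/21244 + 7262/(-24063) = (12*(-267))/21244 + 7262/(-24063) = -3204*1/21244 + 7262*(-1/24063) = -801/5311 - 7262/24063 = -57842945/127798593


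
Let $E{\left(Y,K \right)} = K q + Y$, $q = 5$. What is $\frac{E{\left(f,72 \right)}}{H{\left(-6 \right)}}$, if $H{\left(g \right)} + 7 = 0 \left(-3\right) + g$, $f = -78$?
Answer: $- \frac{282}{13} \approx -21.692$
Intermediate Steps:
$H{\left(g \right)} = -7 + g$ ($H{\left(g \right)} = -7 + \left(0 \left(-3\right) + g\right) = -7 + \left(0 + g\right) = -7 + g$)
$E{\left(Y,K \right)} = Y + 5 K$ ($E{\left(Y,K \right)} = K 5 + Y = 5 K + Y = Y + 5 K$)
$\frac{E{\left(f,72 \right)}}{H{\left(-6 \right)}} = \frac{-78 + 5 \cdot 72}{-7 - 6} = \frac{-78 + 360}{-13} = 282 \left(- \frac{1}{13}\right) = - \frac{282}{13}$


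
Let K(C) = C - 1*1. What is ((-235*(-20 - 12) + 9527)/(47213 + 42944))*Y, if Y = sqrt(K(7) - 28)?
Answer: 17047*I*sqrt(22)/90157 ≈ 0.88687*I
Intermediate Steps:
K(C) = -1 + C (K(C) = C - 1 = -1 + C)
Y = I*sqrt(22) (Y = sqrt((-1 + 7) - 28) = sqrt(6 - 28) = sqrt(-22) = I*sqrt(22) ≈ 4.6904*I)
((-235*(-20 - 12) + 9527)/(47213 + 42944))*Y = ((-235*(-20 - 12) + 9527)/(47213 + 42944))*(I*sqrt(22)) = ((-235*(-32) + 9527)/90157)*(I*sqrt(22)) = ((7520 + 9527)*(1/90157))*(I*sqrt(22)) = (17047*(1/90157))*(I*sqrt(22)) = 17047*(I*sqrt(22))/90157 = 17047*I*sqrt(22)/90157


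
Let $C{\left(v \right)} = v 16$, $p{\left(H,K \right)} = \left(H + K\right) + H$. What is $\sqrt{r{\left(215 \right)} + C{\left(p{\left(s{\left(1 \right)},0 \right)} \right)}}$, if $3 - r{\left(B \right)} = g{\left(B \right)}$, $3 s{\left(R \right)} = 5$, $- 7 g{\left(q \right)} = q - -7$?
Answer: $\frac{43 \sqrt{21}}{21} \approx 9.3834$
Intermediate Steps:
$g{\left(q \right)} = -1 - \frac{q}{7}$ ($g{\left(q \right)} = - \frac{q - -7}{7} = - \frac{q + 7}{7} = - \frac{7 + q}{7} = -1 - \frac{q}{7}$)
$s{\left(R \right)} = \frac{5}{3}$ ($s{\left(R \right)} = \frac{1}{3} \cdot 5 = \frac{5}{3}$)
$r{\left(B \right)} = 4 + \frac{B}{7}$ ($r{\left(B \right)} = 3 - \left(-1 - \frac{B}{7}\right) = 3 + \left(1 + \frac{B}{7}\right) = 4 + \frac{B}{7}$)
$p{\left(H,K \right)} = K + 2 H$
$C{\left(v \right)} = 16 v$
$\sqrt{r{\left(215 \right)} + C{\left(p{\left(s{\left(1 \right)},0 \right)} \right)}} = \sqrt{\left(4 + \frac{1}{7} \cdot 215\right) + 16 \left(0 + 2 \cdot \frac{5}{3}\right)} = \sqrt{\left(4 + \frac{215}{7}\right) + 16 \left(0 + \frac{10}{3}\right)} = \sqrt{\frac{243}{7} + 16 \cdot \frac{10}{3}} = \sqrt{\frac{243}{7} + \frac{160}{3}} = \sqrt{\frac{1849}{21}} = \frac{43 \sqrt{21}}{21}$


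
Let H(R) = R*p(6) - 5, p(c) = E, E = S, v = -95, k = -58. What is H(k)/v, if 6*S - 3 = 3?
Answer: 63/95 ≈ 0.66316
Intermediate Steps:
S = 1 (S = 1/2 + (1/6)*3 = 1/2 + 1/2 = 1)
E = 1
p(c) = 1
H(R) = -5 + R (H(R) = R*1 - 5 = R - 5 = -5 + R)
H(k)/v = (-5 - 58)/(-95) = -63*(-1/95) = 63/95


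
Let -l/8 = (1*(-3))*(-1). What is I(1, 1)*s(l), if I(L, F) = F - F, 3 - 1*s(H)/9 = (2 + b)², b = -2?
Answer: 0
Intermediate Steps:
l = -24 (l = -8*1*(-3)*(-1) = -(-24)*(-1) = -8*3 = -24)
s(H) = 27 (s(H) = 27 - 9*(2 - 2)² = 27 - 9*0² = 27 - 9*0 = 27 + 0 = 27)
I(L, F) = 0
I(1, 1)*s(l) = 0*27 = 0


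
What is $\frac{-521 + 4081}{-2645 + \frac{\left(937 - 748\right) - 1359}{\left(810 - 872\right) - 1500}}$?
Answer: $- \frac{69509}{51629} \approx -1.3463$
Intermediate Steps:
$\frac{-521 + 4081}{-2645 + \frac{\left(937 - 748\right) - 1359}{\left(810 - 872\right) - 1500}} = \frac{3560}{-2645 + \frac{\left(937 - 748\right) - 1359}{-62 - 1500}} = \frac{3560}{-2645 + \frac{189 - 1359}{-1562}} = \frac{3560}{-2645 - - \frac{585}{781}} = \frac{3560}{-2645 + \frac{585}{781}} = \frac{3560}{- \frac{2065160}{781}} = 3560 \left(- \frac{781}{2065160}\right) = - \frac{69509}{51629}$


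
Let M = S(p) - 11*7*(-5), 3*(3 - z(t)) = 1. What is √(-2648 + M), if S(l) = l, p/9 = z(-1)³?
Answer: I*√18831/3 ≈ 45.742*I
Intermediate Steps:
z(t) = 8/3 (z(t) = 3 - ⅓*1 = 3 - ⅓ = 8/3)
p = 512/3 (p = 9*(8/3)³ = 9*(512/27) = 512/3 ≈ 170.67)
M = 1667/3 (M = 512/3 - 11*7*(-5) = 512/3 - 77*(-5) = 512/3 + 385 = 1667/3 ≈ 555.67)
√(-2648 + M) = √(-2648 + 1667/3) = √(-6277/3) = I*√18831/3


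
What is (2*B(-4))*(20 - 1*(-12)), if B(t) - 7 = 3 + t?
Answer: 384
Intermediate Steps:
B(t) = 10 + t (B(t) = 7 + (3 + t) = 10 + t)
(2*B(-4))*(20 - 1*(-12)) = (2*(10 - 4))*(20 - 1*(-12)) = (2*6)*(20 + 12) = 12*32 = 384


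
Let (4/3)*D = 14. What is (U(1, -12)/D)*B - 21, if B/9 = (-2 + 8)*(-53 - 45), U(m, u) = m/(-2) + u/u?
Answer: -273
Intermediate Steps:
D = 21/2 (D = (¾)*14 = 21/2 ≈ 10.500)
U(m, u) = 1 - m/2 (U(m, u) = m*(-½) + 1 = -m/2 + 1 = 1 - m/2)
B = -5292 (B = 9*((-2 + 8)*(-53 - 45)) = 9*(6*(-98)) = 9*(-588) = -5292)
(U(1, -12)/D)*B - 21 = ((1 - ½*1)/(21/2))*(-5292) - 21 = ((1 - ½)*(2/21))*(-5292) - 21 = ((½)*(2/21))*(-5292) - 21 = (1/21)*(-5292) - 21 = -252 - 21 = -273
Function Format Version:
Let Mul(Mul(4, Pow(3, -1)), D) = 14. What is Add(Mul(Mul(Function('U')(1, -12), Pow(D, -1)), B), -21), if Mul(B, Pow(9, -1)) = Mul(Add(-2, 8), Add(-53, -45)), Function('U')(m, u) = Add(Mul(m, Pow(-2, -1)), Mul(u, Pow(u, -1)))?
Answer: -273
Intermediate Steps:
D = Rational(21, 2) (D = Mul(Rational(3, 4), 14) = Rational(21, 2) ≈ 10.500)
Function('U')(m, u) = Add(1, Mul(Rational(-1, 2), m)) (Function('U')(m, u) = Add(Mul(m, Rational(-1, 2)), 1) = Add(Mul(Rational(-1, 2), m), 1) = Add(1, Mul(Rational(-1, 2), m)))
B = -5292 (B = Mul(9, Mul(Add(-2, 8), Add(-53, -45))) = Mul(9, Mul(6, -98)) = Mul(9, -588) = -5292)
Add(Mul(Mul(Function('U')(1, -12), Pow(D, -1)), B), -21) = Add(Mul(Mul(Add(1, Mul(Rational(-1, 2), 1)), Pow(Rational(21, 2), -1)), -5292), -21) = Add(Mul(Mul(Add(1, Rational(-1, 2)), Rational(2, 21)), -5292), -21) = Add(Mul(Mul(Rational(1, 2), Rational(2, 21)), -5292), -21) = Add(Mul(Rational(1, 21), -5292), -21) = Add(-252, -21) = -273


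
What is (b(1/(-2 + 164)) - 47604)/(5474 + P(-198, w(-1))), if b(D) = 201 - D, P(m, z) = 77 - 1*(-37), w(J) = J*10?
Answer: -698117/82296 ≈ -8.4830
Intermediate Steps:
w(J) = 10*J
P(m, z) = 114 (P(m, z) = 77 + 37 = 114)
(b(1/(-2 + 164)) - 47604)/(5474 + P(-198, w(-1))) = ((201 - 1/(-2 + 164)) - 47604)/(5474 + 114) = ((201 - 1/162) - 47604)/5588 = ((201 - 1*1/162) - 47604)*(1/5588) = ((201 - 1/162) - 47604)*(1/5588) = (32561/162 - 47604)*(1/5588) = -7679287/162*1/5588 = -698117/82296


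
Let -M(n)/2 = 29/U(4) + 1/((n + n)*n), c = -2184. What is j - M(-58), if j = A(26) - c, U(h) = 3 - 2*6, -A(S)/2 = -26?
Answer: 67502033/30276 ≈ 2229.6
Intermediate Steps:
A(S) = 52 (A(S) = -2*(-26) = 52)
U(h) = -9 (U(h) = 3 - 12 = -9)
j = 2236 (j = 52 - 1*(-2184) = 52 + 2184 = 2236)
M(n) = 58/9 - 1/n² (M(n) = -2*(29/(-9) + 1/((n + n)*n)) = -2*(29*(-⅑) + 1/(((2*n))*n)) = -2*(-29/9 + (1/(2*n))/n) = -2*(-29/9 + 1/(2*n²)) = 58/9 - 1/n²)
j - M(-58) = 2236 - (58/9 - 1/(-58)²) = 2236 - (58/9 - 1*1/3364) = 2236 - (58/9 - 1/3364) = 2236 - 1*195103/30276 = 2236 - 195103/30276 = 67502033/30276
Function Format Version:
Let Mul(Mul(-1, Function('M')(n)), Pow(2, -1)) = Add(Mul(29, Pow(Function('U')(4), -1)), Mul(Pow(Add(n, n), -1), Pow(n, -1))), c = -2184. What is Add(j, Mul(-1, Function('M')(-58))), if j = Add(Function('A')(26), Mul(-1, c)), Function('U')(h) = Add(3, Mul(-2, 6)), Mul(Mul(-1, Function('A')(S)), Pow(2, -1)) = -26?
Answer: Rational(67502033, 30276) ≈ 2229.6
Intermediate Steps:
Function('A')(S) = 52 (Function('A')(S) = Mul(-2, -26) = 52)
Function('U')(h) = -9 (Function('U')(h) = Add(3, -12) = -9)
j = 2236 (j = Add(52, Mul(-1, -2184)) = Add(52, 2184) = 2236)
Function('M')(n) = Add(Rational(58, 9), Mul(-1, Pow(n, -2))) (Function('M')(n) = Mul(-2, Add(Mul(29, Pow(-9, -1)), Mul(Pow(Add(n, n), -1), Pow(n, -1)))) = Mul(-2, Add(Mul(29, Rational(-1, 9)), Mul(Pow(Mul(2, n), -1), Pow(n, -1)))) = Mul(-2, Add(Rational(-29, 9), Mul(Mul(Rational(1, 2), Pow(n, -1)), Pow(n, -1)))) = Mul(-2, Add(Rational(-29, 9), Mul(Rational(1, 2), Pow(n, -2)))) = Add(Rational(58, 9), Mul(-1, Pow(n, -2))))
Add(j, Mul(-1, Function('M')(-58))) = Add(2236, Mul(-1, Add(Rational(58, 9), Mul(-1, Pow(-58, -2))))) = Add(2236, Mul(-1, Add(Rational(58, 9), Mul(-1, Rational(1, 3364))))) = Add(2236, Mul(-1, Add(Rational(58, 9), Rational(-1, 3364)))) = Add(2236, Mul(-1, Rational(195103, 30276))) = Add(2236, Rational(-195103, 30276)) = Rational(67502033, 30276)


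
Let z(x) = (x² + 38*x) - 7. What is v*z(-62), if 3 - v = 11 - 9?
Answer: 1481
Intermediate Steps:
v = 1 (v = 3 - (11 - 9) = 3 - 1*2 = 3 - 2 = 1)
z(x) = -7 + x² + 38*x
v*z(-62) = 1*(-7 + (-62)² + 38*(-62)) = 1*(-7 + 3844 - 2356) = 1*1481 = 1481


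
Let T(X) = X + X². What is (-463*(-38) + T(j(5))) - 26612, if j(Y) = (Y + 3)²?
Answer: -4858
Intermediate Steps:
j(Y) = (3 + Y)²
(-463*(-38) + T(j(5))) - 26612 = (-463*(-38) + (3 + 5)²*(1 + (3 + 5)²)) - 26612 = (17594 + 8²*(1 + 8²)) - 26612 = (17594 + 64*(1 + 64)) - 26612 = (17594 + 64*65) - 26612 = (17594 + 4160) - 26612 = 21754 - 26612 = -4858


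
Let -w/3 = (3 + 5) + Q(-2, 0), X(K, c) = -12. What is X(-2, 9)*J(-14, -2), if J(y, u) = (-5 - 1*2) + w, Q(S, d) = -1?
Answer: 336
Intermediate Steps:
w = -21 (w = -3*((3 + 5) - 1) = -3*(8 - 1) = -3*7 = -21)
J(y, u) = -28 (J(y, u) = (-5 - 1*2) - 21 = (-5 - 2) - 21 = -7 - 21 = -28)
X(-2, 9)*J(-14, -2) = -12*(-28) = 336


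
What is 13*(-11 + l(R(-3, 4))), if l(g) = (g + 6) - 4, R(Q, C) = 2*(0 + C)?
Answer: -13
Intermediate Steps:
R(Q, C) = 2*C
l(g) = 2 + g (l(g) = (6 + g) - 4 = 2 + g)
13*(-11 + l(R(-3, 4))) = 13*(-11 + (2 + 2*4)) = 13*(-11 + (2 + 8)) = 13*(-11 + 10) = 13*(-1) = -13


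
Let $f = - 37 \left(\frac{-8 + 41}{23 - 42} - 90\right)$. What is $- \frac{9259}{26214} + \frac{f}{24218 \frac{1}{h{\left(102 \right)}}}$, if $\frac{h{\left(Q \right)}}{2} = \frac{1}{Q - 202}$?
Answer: $- \frac{107356652987}{301554059700} \approx -0.35601$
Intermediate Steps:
$f = \frac{64491}{19}$ ($f = - 37 \left(\frac{33}{-19} - 90\right) = - 37 \left(33 \left(- \frac{1}{19}\right) - 90\right) = - 37 \left(- \frac{33}{19} - 90\right) = \left(-37\right) \left(- \frac{1743}{19}\right) = \frac{64491}{19} \approx 3394.3$)
$h{\left(Q \right)} = \frac{2}{-202 + Q}$ ($h{\left(Q \right)} = \frac{2}{Q - 202} = \frac{2}{-202 + Q}$)
$- \frac{9259}{26214} + \frac{f}{24218 \frac{1}{h{\left(102 \right)}}} = - \frac{9259}{26214} + \frac{64491}{19 \frac{24218}{2 \frac{1}{-202 + 102}}} = \left(-9259\right) \frac{1}{26214} + \frac{64491}{19 \frac{24218}{2 \frac{1}{-100}}} = - \frac{9259}{26214} + \frac{64491}{19 \frac{24218}{2 \left(- \frac{1}{100}\right)}} = - \frac{9259}{26214} + \frac{64491}{19 \frac{24218}{- \frac{1}{50}}} = - \frac{9259}{26214} + \frac{64491}{19 \cdot 24218 \left(-50\right)} = - \frac{9259}{26214} + \frac{64491}{19 \left(-1210900\right)} = - \frac{9259}{26214} + \frac{64491}{19} \left(- \frac{1}{1210900}\right) = - \frac{9259}{26214} - \frac{64491}{23007100} = - \frac{107356652987}{301554059700}$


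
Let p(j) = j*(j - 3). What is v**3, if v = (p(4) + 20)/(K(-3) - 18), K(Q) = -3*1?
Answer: -512/343 ≈ -1.4927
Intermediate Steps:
p(j) = j*(-3 + j)
K(Q) = -3
v = -8/7 (v = (4*(-3 + 4) + 20)/(-3 - 18) = (4*1 + 20)/(-21) = (4 + 20)*(-1/21) = 24*(-1/21) = -8/7 ≈ -1.1429)
v**3 = (-8/7)**3 = -512/343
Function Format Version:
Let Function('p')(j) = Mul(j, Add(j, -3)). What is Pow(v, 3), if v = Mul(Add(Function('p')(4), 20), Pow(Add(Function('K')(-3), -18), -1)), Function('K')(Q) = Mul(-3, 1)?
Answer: Rational(-512, 343) ≈ -1.4927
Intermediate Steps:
Function('p')(j) = Mul(j, Add(-3, j))
Function('K')(Q) = -3
v = Rational(-8, 7) (v = Mul(Add(Mul(4, Add(-3, 4)), 20), Pow(Add(-3, -18), -1)) = Mul(Add(Mul(4, 1), 20), Pow(-21, -1)) = Mul(Add(4, 20), Rational(-1, 21)) = Mul(24, Rational(-1, 21)) = Rational(-8, 7) ≈ -1.1429)
Pow(v, 3) = Pow(Rational(-8, 7), 3) = Rational(-512, 343)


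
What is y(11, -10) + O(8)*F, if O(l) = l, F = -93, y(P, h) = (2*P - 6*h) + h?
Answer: -672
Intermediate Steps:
y(P, h) = -5*h + 2*P (y(P, h) = (-6*h + 2*P) + h = -5*h + 2*P)
y(11, -10) + O(8)*F = (-5*(-10) + 2*11) + 8*(-93) = (50 + 22) - 744 = 72 - 744 = -672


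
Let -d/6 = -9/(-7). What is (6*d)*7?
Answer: -324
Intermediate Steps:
d = -54/7 (d = -(-54)/(-7) = -(-54)*(-1)/7 = -6*9/7 = -54/7 ≈ -7.7143)
(6*d)*7 = (6*(-54/7))*7 = -324/7*7 = -324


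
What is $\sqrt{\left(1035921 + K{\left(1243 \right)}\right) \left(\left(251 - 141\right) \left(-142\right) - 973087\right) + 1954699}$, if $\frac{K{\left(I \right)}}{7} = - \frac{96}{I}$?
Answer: $\frac{2 i \sqrt{395617465658310170}}{1243} \approx 1.012 \cdot 10^{6} i$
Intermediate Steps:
$K{\left(I \right)} = - \frac{672}{I}$ ($K{\left(I \right)} = 7 \left(- \frac{96}{I}\right) = - \frac{672}{I}$)
$\sqrt{\left(1035921 + K{\left(1243 \right)}\right) \left(\left(251 - 141\right) \left(-142\right) - 973087\right) + 1954699} = \sqrt{\left(1035921 - \frac{672}{1243}\right) \left(\left(251 - 141\right) \left(-142\right) - 973087\right) + 1954699} = \sqrt{\left(1035921 - \frac{672}{1243}\right) \left(110 \left(-142\right) - 973087\right) + 1954699} = \sqrt{\frac{1287649131 \left(-15620 - 973087\right)}{1243} + 1954699} = \sqrt{\frac{1287649131}{1243} \left(-988707\right) + 1954699} = \sqrt{- \frac{1273107709363617}{1243} + 1954699} = \sqrt{- \frac{1273105279672760}{1243}} = \frac{2 i \sqrt{395617465658310170}}{1243}$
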